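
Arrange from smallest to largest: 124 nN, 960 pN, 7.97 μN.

960 pN < 124 nN < 7.97 μN

124 nN = 0.000000124 N
960 pN = 0.00000000096 N
7.97 μN = 0.00000797 N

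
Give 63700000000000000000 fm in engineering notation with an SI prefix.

63.7 km

= 63.7e3 m; 1e3 is kilo.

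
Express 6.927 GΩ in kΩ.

giga = 1e9, kilo = 1e3; factor is 1e6.
6.927 × 1e6 = 6927000

6927000 kΩ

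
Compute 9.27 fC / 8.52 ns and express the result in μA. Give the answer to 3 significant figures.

(9.27e-15) / (8.52e-9) = 1.088e-6 A

1.09 μA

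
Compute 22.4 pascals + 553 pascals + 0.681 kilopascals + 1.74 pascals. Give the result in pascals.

1258.14 pascals

In pascals:
  22.4 pascals → 22.4
  553 pascals → 553
  0.681 kilopascals = 0.681 × 10^3 pascals = 681
  1.74 pascals → 1.74
Sum: 22.4 + 553 + 681 + 1.74 = 1258.14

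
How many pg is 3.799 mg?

3799000000 pg

milli = 10⁻³, pico = 10⁻¹²; factor is 10⁹.
3.799 × 10⁹ = 3799000000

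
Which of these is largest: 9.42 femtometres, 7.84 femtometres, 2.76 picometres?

9.42 femtometres = 0.00000000000000942 metres
7.84 femtometres = 0.00000000000000784 metres
2.76 picometres = 0.00000000000276 metres

2.76 picometres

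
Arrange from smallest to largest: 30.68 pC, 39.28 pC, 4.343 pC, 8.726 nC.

30.68 pC = 0.00000000003068 C
39.28 pC = 0.00000000003928 C
4.343 pC = 0.000000000004343 C
8.726 nC = 0.000000008726 C

4.343 pC < 30.68 pC < 39.28 pC < 8.726 nC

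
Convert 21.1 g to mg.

(no prefix) = 10⁰, milli = 10⁻³; factor is 10³.
21.1 × 10³ = 21100

21100 mg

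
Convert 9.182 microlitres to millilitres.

micro = 10⁻⁶, milli = 10⁻³; factor is 10⁻³.
9.182 × 10⁻³ = 0.009182

0.009182 millilitres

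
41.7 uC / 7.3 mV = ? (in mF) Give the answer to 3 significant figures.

5.71 mF

(41.7 × 10⁻⁶) / (7.3 × 10⁻³) = 5.7123 × 10⁻³ F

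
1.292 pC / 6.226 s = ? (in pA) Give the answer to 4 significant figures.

0.2075 pA

(1.292 × 10⁻¹²) / (6.226) = 0.207517 × 10⁻¹² A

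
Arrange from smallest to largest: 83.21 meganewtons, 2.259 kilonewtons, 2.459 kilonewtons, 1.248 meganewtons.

2.259 kilonewtons < 2.459 kilonewtons < 1.248 meganewtons < 83.21 meganewtons

83.21 meganewtons = 83210000 newtons
2.259 kilonewtons = 2259 newtons
2.459 kilonewtons = 2459 newtons
1.248 meganewtons = 1248000 newtons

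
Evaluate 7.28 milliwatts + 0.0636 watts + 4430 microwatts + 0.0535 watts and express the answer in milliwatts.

128.81 milliwatts

In milliwatts:
  7.28 milliwatts → 7.28
  0.0636 watts = 0.0636e3 milliwatts = 63.6
  4430 microwatts = 4430e-3 milliwatts = 4.43
  0.0535 watts = 0.0535e3 milliwatts = 53.5
Sum: 7.28 + 63.6 + 4.43 + 53.5 = 128.81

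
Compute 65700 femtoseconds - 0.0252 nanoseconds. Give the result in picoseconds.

40.5 picoseconds

In picoseconds:
  65700 femtoseconds = 65700 × 10^-3 picoseconds = 65.7
  0.0252 nanoseconds = 0.0252 × 10^3 picoseconds = 25.2
Difference: 65.7 - 25.2 = 40.5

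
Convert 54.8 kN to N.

kilo = 10³, (no prefix) = 10⁰; factor is 10³.
54.8 × 10³ = 54800

54800 N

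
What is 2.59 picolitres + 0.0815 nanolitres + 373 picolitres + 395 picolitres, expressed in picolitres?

In picolitres:
  2.59 picolitres → 2.59
  0.0815 nanolitres = 0.0815 × 10^3 picolitres = 81.5
  373 picolitres → 373
  395 picolitres → 395
Sum: 2.59 + 81.5 + 373 + 395 = 852.09

852.09 picolitres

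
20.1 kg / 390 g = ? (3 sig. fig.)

51.5

(20.1 × 10³) / (390) = 0.05154 × 10³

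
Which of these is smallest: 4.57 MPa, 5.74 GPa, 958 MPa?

4.57 MPa

4.57 MPa = 4570000 Pa
5.74 GPa = 5740000000 Pa
958 MPa = 958000000 Pa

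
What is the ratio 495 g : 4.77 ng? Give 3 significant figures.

104000000000

(495) / (4.77e-9) = 103.8e9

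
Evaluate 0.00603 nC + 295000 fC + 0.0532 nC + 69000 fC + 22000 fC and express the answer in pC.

445.23 pC

In pC:
  0.00603 nC = 0.00603e3 pC = 6.03
  295000 fC = 295000e-3 pC = 295
  0.0532 nC = 0.0532e3 pC = 53.2
  69000 fC = 69000e-3 pC = 69
  22000 fC = 22000e-3 pC = 22
Sum: 6.03 + 295 + 53.2 + 69 + 22 = 445.23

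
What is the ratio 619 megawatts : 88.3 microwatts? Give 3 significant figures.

(619e6) / (88.3e-6) = 7.01e12

7010000000000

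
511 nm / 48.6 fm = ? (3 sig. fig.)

(511 × 10^-9) / (48.6 × 10^-15) = 10.51 × 10^6

10500000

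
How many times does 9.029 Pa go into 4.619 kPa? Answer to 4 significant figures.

(4.619e3) / (9.029) = 0.51157e3

511.6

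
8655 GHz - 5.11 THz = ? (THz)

In THz:
  8655 GHz = 8655e-3 THz = 8.655
  5.11 THz → 5.11
Difference: 8.655 - 5.11 = 3.545

3.545 THz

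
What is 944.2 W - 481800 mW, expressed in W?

In W:
  944.2 W → 944.2
  481800 mW = 481800e-3 W = 481.8
Difference: 944.2 - 481.8 = 462.4

462.4 W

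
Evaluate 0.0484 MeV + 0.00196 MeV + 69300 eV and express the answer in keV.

In keV:
  0.0484 MeV = 0.0484 × 10³ keV = 48.4
  0.00196 MeV = 0.00196 × 10³ keV = 1.96
  69300 eV = 69300 × 10⁻³ keV = 69.3
Sum: 48.4 + 1.96 + 69.3 = 119.66

119.66 keV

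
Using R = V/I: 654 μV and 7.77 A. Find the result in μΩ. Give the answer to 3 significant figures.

84.2 μΩ

(654 × 10^-6) / (7.77) = 84.17 × 10^-6 Ω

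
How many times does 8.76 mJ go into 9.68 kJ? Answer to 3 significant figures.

1110000

(9.68e3) / (8.76e-3) = 1.105e6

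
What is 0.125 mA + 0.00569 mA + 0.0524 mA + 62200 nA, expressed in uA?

245.29 uA

In uA:
  0.125 mA = 0.125 × 10^3 uA = 125
  0.00569 mA = 0.00569 × 10^3 uA = 5.69
  0.0524 mA = 0.0524 × 10^3 uA = 52.4
  62200 nA = 62200 × 10^-3 uA = 62.2
Sum: 125 + 5.69 + 52.4 + 62.2 = 245.29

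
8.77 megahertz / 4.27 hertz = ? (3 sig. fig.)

2050000

(8.77 × 10⁶) / (4.27) = 2.054 × 10⁶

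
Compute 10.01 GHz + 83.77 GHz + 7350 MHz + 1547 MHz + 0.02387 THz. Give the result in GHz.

In GHz:
  10.01 GHz → 10.01
  83.77 GHz → 83.77
  7350 MHz = 7350e-3 GHz = 7.35
  1547 MHz = 1547e-3 GHz = 1.547
  0.02387 THz = 0.02387e3 GHz = 23.87
Sum: 10.01 + 83.77 + 7.35 + 1.547 + 23.87 = 126.547

126.547 GHz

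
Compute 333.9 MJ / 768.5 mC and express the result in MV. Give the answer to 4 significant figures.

434.5 MV

(333.9 × 10⁶) / (768.5 × 10⁻³) = 0.434483 × 10⁹ V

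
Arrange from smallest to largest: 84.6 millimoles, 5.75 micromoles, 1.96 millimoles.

5.75 micromoles < 1.96 millimoles < 84.6 millimoles

84.6 millimoles = 0.0846 moles
5.75 micromoles = 0.00000575 moles
1.96 millimoles = 0.00196 moles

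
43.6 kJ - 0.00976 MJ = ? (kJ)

33.84 kJ

In kJ:
  43.6 kJ → 43.6
  0.00976 MJ = 0.00976e3 kJ = 9.76
Difference: 43.6 - 9.76 = 33.84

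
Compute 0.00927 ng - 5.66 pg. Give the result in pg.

3.61 pg

In pg:
  0.00927 ng = 0.00927e3 pg = 9.27
  5.66 pg → 5.66
Difference: 9.27 - 5.66 = 3.61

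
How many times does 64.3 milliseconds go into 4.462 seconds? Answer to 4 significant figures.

(4.462) / (64.3e-3) = 0.069393e3

69.39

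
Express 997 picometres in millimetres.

0.000000997 millimetres

pico = 10⁻¹², milli = 10⁻³; factor is 10⁻⁹.
997 × 10⁻⁹ = 0.000000997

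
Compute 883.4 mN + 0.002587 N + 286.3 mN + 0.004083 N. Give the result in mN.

In mN:
  883.4 mN → 883.4
  0.002587 N = 0.002587 × 10³ mN = 2.587
  286.3 mN → 286.3
  0.004083 N = 0.004083 × 10³ mN = 4.083
Sum: 883.4 + 2.587 + 286.3 + 4.083 = 1176.37

1176.37 mN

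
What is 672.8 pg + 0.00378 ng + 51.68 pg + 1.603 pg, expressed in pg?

729.863 pg

In pg:
  672.8 pg → 672.8
  0.00378 ng = 0.00378 × 10³ pg = 3.78
  51.68 pg → 51.68
  1.603 pg → 1.603
Sum: 672.8 + 3.78 + 51.68 + 1.603 = 729.863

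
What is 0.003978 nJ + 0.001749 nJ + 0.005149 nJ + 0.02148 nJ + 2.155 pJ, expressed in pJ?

34.511 pJ

In pJ:
  0.003978 nJ = 0.003978 × 10³ pJ = 3.978
  0.001749 nJ = 0.001749 × 10³ pJ = 1.749
  0.005149 nJ = 0.005149 × 10³ pJ = 5.149
  0.02148 nJ = 0.02148 × 10³ pJ = 21.48
  2.155 pJ → 2.155
Sum: 3.978 + 1.749 + 5.149 + 21.48 + 2.155 = 34.511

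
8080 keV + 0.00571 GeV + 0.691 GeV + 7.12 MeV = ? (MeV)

711.91 MeV

In MeV:
  8080 keV = 8080e-3 MeV = 8.08
  0.00571 GeV = 0.00571e3 MeV = 5.71
  0.691 GeV = 0.691e3 MeV = 691
  7.12 MeV → 7.12
Sum: 8.08 + 5.71 + 691 + 7.12 = 711.91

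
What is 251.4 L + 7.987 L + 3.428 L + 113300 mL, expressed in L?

376.115 L

In L:
  251.4 L → 251.4
  7.987 L → 7.987
  3.428 L → 3.428
  113300 mL = 113300 × 10⁻³ L = 113.3
Sum: 251.4 + 7.987 + 3.428 + 113.3 = 376.115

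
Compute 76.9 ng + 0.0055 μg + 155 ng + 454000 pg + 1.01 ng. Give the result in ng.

692.41 ng

In ng:
  76.9 ng → 76.9
  0.0055 μg = 0.0055 × 10³ ng = 5.5
  155 ng → 155
  454000 pg = 454000 × 10⁻³ ng = 454
  1.01 ng → 1.01
Sum: 76.9 + 5.5 + 155 + 454 + 1.01 = 692.41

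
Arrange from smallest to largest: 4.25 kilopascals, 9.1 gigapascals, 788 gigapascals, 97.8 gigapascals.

4.25 kilopascals < 9.1 gigapascals < 97.8 gigapascals < 788 gigapascals

4.25 kilopascals = 4250 pascals
9.1 gigapascals = 9100000000 pascals
788 gigapascals = 788000000000 pascals
97.8 gigapascals = 97800000000 pascals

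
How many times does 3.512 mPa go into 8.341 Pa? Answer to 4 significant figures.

(8.341) / (3.512 × 10⁻³) = 2.375 × 10³

2375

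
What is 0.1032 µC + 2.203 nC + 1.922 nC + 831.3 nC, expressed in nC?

In nC:
  0.1032 µC = 0.1032 × 10^3 nC = 103.2
  2.203 nC → 2.203
  1.922 nC → 1.922
  831.3 nC → 831.3
Sum: 103.2 + 2.203 + 1.922 + 831.3 = 938.625

938.625 nC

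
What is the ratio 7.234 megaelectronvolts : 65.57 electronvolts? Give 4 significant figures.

(7.234e6) / (65.57) = 0.11032e6

110300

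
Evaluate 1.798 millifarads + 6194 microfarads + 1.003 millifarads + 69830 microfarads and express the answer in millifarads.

In millifarads:
  1.798 millifarads → 1.798
  6194 microfarads = 6194e-3 millifarads = 6.194
  1.003 millifarads → 1.003
  69830 microfarads = 69830e-3 millifarads = 69.83
Sum: 1.798 + 6.194 + 1.003 + 69.83 = 78.825

78.825 millifarads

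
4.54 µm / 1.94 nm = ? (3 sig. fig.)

(4.54e-6) / (1.94e-9) = 2.34e3

2340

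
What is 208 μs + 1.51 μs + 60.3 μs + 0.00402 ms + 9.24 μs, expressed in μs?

In μs:
  208 μs → 208
  1.51 μs → 1.51
  60.3 μs → 60.3
  0.00402 ms = 0.00402 × 10³ μs = 4.02
  9.24 μs → 9.24
Sum: 208 + 1.51 + 60.3 + 4.02 + 9.24 = 283.07

283.07 μs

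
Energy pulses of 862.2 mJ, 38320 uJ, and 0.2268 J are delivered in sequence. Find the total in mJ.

1127.32 mJ

In mJ:
  862.2 mJ → 862.2
  38320 uJ = 38320e-3 mJ = 38.32
  0.2268 J = 0.2268e3 mJ = 226.8
Sum: 862.2 + 38.32 + 226.8 = 1127.32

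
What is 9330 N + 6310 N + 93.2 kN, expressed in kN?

108.84 kN

In kN:
  9330 N = 9330e-3 kN = 9.33
  6310 N = 6310e-3 kN = 6.31
  93.2 kN → 93.2
Sum: 9.33 + 6.31 + 93.2 = 108.84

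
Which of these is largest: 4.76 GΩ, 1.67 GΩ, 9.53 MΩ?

4.76 GΩ = 4760000000 Ω
1.67 GΩ = 1670000000 Ω
9.53 MΩ = 9530000 Ω

4.76 GΩ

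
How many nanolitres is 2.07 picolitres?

pico = 1e-12, nano = 1e-9; factor is 1e-3.
2.07 × 1e-3 = 0.00207

0.00207 nanolitres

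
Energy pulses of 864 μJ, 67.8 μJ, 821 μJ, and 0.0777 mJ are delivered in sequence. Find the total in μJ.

In μJ:
  864 μJ → 864
  67.8 μJ → 67.8
  821 μJ → 821
  0.0777 mJ = 0.0777 × 10³ μJ = 77.7
Sum: 864 + 67.8 + 821 + 77.7 = 1830.5

1830.5 μJ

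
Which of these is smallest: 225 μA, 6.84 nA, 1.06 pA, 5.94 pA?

225 μA = 0.000225 A
6.84 nA = 0.00000000684 A
1.06 pA = 0.00000000000106 A
5.94 pA = 0.00000000000594 A

1.06 pA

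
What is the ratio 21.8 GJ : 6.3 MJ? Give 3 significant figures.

(21.8 × 10^9) / (6.3 × 10^6) = 3.46 × 10^3

3460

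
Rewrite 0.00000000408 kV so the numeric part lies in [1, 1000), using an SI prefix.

4.08 µV

= 4.08 × 10^-6 V; 10^-6 is micro.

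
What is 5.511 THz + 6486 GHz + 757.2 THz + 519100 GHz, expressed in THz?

1288.297 THz

In THz:
  5.511 THz → 5.511
  6486 GHz = 6486 × 10⁻³ THz = 6.486
  757.2 THz → 757.2
  519100 GHz = 519100 × 10⁻³ THz = 519.1
Sum: 5.511 + 6.486 + 757.2 + 519.1 = 1288.297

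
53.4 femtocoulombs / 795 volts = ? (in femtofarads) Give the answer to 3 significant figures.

(53.4 × 10^-15) / (795) = 0.06717 × 10^-15 F

0.0672 femtofarads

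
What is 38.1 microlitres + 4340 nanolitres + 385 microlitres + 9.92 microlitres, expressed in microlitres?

437.36 microlitres

In microlitres:
  38.1 microlitres → 38.1
  4340 nanolitres = 4340e-3 microlitres = 4.34
  385 microlitres → 385
  9.92 microlitres → 9.92
Sum: 38.1 + 4.34 + 385 + 9.92 = 437.36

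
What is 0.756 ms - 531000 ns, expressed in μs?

In μs:
  0.756 ms = 0.756 × 10^3 μs = 756
  531000 ns = 531000 × 10^-3 μs = 531
Difference: 756 - 531 = 225

225 μs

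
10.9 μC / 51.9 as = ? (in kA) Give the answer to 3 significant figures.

(10.9 × 10^-6) / (51.9 × 10^-18) = 0.21002 × 10^12 A

210000000 kA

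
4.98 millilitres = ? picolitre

4980000000 picolitres

milli = 1e-3, pico = 1e-12; factor is 1e9.
4.98 × 1e9 = 4980000000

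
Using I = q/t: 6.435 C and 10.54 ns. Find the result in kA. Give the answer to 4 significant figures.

(6.435) / (10.54e-9) = 0.610531e9 A

610500 kA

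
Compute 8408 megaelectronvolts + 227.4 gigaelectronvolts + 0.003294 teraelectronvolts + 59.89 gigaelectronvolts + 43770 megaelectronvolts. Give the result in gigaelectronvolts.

342.762 gigaelectronvolts

In gigaelectronvolts:
  8408 megaelectronvolts = 8408 × 10^-3 gigaelectronvolts = 8.408
  227.4 gigaelectronvolts → 227.4
  0.003294 teraelectronvolts = 0.003294 × 10^3 gigaelectronvolts = 3.294
  59.89 gigaelectronvolts → 59.89
  43770 megaelectronvolts = 43770 × 10^-3 gigaelectronvolts = 43.77
Sum: 8.408 + 227.4 + 3.294 + 59.89 + 43.77 = 342.762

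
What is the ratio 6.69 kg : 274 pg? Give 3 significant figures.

24400000000000

(6.69 × 10³) / (274 × 10⁻¹²) = 0.02442 × 10¹⁵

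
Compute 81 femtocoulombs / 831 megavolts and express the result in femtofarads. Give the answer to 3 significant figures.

(81 × 10⁻¹⁵) / (831 × 10⁶) = 0.097473 × 10⁻²¹ F

0.0000000975 femtofarads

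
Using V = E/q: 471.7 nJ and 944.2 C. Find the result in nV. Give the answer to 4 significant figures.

(471.7 × 10^-9) / (944.2) = 0.499576 × 10^-9 V

0.4996 nV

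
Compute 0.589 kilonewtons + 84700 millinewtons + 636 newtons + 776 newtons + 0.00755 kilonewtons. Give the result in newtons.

In newtons:
  0.589 kilonewtons = 0.589e3 newtons = 589
  84700 millinewtons = 84700e-3 newtons = 84.7
  636 newtons → 636
  776 newtons → 776
  0.00755 kilonewtons = 0.00755e3 newtons = 7.55
Sum: 589 + 84.7 + 636 + 776 + 7.55 = 2093.25

2093.25 newtons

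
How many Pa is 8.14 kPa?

8140 Pa

kilo = 10³, (no prefix) = 10⁰; factor is 10³.
8.14 × 10³ = 8140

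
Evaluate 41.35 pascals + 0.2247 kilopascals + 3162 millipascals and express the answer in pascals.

In pascals:
  41.35 pascals → 41.35
  0.2247 kilopascals = 0.2247 × 10³ pascals = 224.7
  3162 millipascals = 3162 × 10⁻³ pascals = 3.162
Sum: 41.35 + 224.7 + 3.162 = 269.212

269.212 pascals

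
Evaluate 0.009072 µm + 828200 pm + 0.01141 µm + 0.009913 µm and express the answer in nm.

858.595 nm

In nm:
  0.009072 µm = 0.009072e3 nm = 9.072
  828200 pm = 828200e-3 nm = 828.2
  0.01141 µm = 0.01141e3 nm = 11.41
  0.009913 µm = 0.009913e3 nm = 9.913
Sum: 9.072 + 828.2 + 11.41 + 9.913 = 858.595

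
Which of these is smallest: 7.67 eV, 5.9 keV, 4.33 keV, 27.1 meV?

7.67 eV = 7.67 eV
5.9 keV = 5900 eV
4.33 keV = 4330 eV
27.1 meV = 0.0271 eV

27.1 meV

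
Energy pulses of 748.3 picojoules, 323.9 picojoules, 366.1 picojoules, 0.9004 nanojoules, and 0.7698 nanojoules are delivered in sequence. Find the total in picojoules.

In picojoules:
  748.3 picojoules → 748.3
  323.9 picojoules → 323.9
  366.1 picojoules → 366.1
  0.9004 nanojoules = 0.9004e3 picojoules = 900.4
  0.7698 nanojoules = 0.7698e3 picojoules = 769.8
Sum: 748.3 + 323.9 + 366.1 + 900.4 + 769.8 = 3108.5

3108.5 picojoules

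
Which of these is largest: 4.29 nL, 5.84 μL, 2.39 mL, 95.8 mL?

4.29 nL = 0.00000000429 L
5.84 μL = 0.00000584 L
2.39 mL = 0.00239 L
95.8 mL = 0.0958 L

95.8 mL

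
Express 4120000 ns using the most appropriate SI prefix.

= 4.12 × 10^-3 s; 10^-3 is milli.

4.12 ms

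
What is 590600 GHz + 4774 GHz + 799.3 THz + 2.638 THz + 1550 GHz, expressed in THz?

1398.862 THz

In THz:
  590600 GHz = 590600 × 10^-3 THz = 590.6
  4774 GHz = 4774 × 10^-3 THz = 4.774
  799.3 THz → 799.3
  2.638 THz → 2.638
  1550 GHz = 1550 × 10^-3 THz = 1.55
Sum: 590.6 + 4.774 + 799.3 + 2.638 + 1.55 = 1398.862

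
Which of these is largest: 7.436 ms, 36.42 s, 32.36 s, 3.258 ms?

7.436 ms = 0.007436 s
36.42 s = 36.42 s
32.36 s = 32.36 s
3.258 ms = 0.003258 s

36.42 s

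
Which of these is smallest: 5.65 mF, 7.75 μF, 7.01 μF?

7.01 μF

5.65 mF = 0.00565 F
7.75 μF = 0.00000775 F
7.01 μF = 0.00000701 F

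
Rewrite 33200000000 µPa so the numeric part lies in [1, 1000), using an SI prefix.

= 33.2 × 10³ Pa; 10³ is kilo.

33.2 kPa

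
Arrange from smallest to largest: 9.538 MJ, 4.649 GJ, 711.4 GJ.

9.538 MJ < 4.649 GJ < 711.4 GJ

9.538 MJ = 9538000 J
4.649 GJ = 4649000000 J
711.4 GJ = 711400000000 J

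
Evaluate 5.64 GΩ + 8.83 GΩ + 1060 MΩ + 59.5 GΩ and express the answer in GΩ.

75.03 GΩ

In GΩ:
  5.64 GΩ → 5.64
  8.83 GΩ → 8.83
  1060 MΩ = 1060 × 10⁻³ GΩ = 1.06
  59.5 GΩ → 59.5
Sum: 5.64 + 8.83 + 1.06 + 59.5 = 75.03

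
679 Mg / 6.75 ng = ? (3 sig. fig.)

101000000000000000

(679 × 10^6) / (6.75 × 10^-9) = 100.6 × 10^15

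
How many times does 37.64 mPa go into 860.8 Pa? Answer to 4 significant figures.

22870

(860.8) / (37.64e-3) = 22.869e3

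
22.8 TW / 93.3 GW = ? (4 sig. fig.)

244.4

(22.8 × 10¹²) / (93.3 × 10⁹) = 0.24437 × 10³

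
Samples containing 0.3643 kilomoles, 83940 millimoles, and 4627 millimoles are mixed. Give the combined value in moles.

452.867 moles

In moles:
  0.3643 kilomoles = 0.3643 × 10^3 moles = 364.3
  83940 millimoles = 83940 × 10^-3 moles = 83.94
  4627 millimoles = 4627 × 10^-3 moles = 4.627
Sum: 364.3 + 83.94 + 4.627 = 452.867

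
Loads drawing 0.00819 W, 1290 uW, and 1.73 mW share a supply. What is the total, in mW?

11.21 mW

In mW:
  0.00819 W = 0.00819 × 10³ mW = 8.19
  1290 uW = 1290 × 10⁻³ mW = 1.29
  1.73 mW → 1.73
Sum: 8.19 + 1.29 + 1.73 = 11.21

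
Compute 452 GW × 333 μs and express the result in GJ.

0.150516 GJ

452 × 10^9 × 333 × 10^-6 = 150516 × 10^3 J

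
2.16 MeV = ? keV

2160 keV

mega = 10^6, kilo = 10^3; factor is 10^3.
2.16 × 10^3 = 2160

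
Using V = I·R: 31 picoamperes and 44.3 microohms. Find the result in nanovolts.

31 × 10⁻¹² × 44.3 × 10⁻⁶ = 1373.3 × 10⁻¹⁸ V

0.0000013733 nanovolts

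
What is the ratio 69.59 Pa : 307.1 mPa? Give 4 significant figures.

226.6

(69.59) / (307.1 × 10^-3) = 0.2266 × 10^3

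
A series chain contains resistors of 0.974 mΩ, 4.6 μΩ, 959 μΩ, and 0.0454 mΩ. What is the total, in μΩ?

1983 μΩ

In μΩ:
  0.974 mΩ = 0.974e3 μΩ = 974
  4.6 μΩ → 4.6
  959 μΩ → 959
  0.0454 mΩ = 0.0454e3 μΩ = 45.4
Sum: 974 + 4.6 + 959 + 45.4 = 1983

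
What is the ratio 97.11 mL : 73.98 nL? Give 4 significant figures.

1313000

(97.11 × 10^-3) / (73.98 × 10^-9) = 1.3127 × 10^6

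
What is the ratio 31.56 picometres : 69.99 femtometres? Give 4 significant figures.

450.9

(31.56 × 10⁻¹²) / (69.99 × 10⁻¹⁵) = 0.45092 × 10³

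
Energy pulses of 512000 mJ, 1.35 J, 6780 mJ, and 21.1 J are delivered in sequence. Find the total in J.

541.23 J

In J:
  512000 mJ = 512000 × 10⁻³ J = 512
  1.35 J → 1.35
  6780 mJ = 6780 × 10⁻³ J = 6.78
  21.1 J → 21.1
Sum: 512 + 1.35 + 6.78 + 21.1 = 541.23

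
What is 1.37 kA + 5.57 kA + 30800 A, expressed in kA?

37.74 kA

In kA:
  1.37 kA → 1.37
  5.57 kA → 5.57
  30800 A = 30800 × 10^-3 kA = 30.8
Sum: 1.37 + 5.57 + 30.8 = 37.74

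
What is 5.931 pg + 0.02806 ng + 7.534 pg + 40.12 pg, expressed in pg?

81.645 pg

In pg:
  5.931 pg → 5.931
  0.02806 ng = 0.02806 × 10^3 pg = 28.06
  7.534 pg → 7.534
  40.12 pg → 40.12
Sum: 5.931 + 28.06 + 7.534 + 40.12 = 81.645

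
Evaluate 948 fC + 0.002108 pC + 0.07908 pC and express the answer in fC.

1029.188 fC

In fC:
  948 fC → 948
  0.002108 pC = 0.002108 × 10³ fC = 2.108
  0.07908 pC = 0.07908 × 10³ fC = 79.08
Sum: 948 + 2.108 + 79.08 = 1029.188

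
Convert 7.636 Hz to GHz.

(no prefix) = 10⁰, giga = 10⁹; factor is 10⁻⁹.
7.636 × 10⁻⁹ = 0.000000007636

0.000000007636 GHz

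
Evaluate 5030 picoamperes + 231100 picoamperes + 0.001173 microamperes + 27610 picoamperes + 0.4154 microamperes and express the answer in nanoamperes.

In nanoamperes:
  5030 picoamperes = 5030e-3 nanoamperes = 5.03
  231100 picoamperes = 231100e-3 nanoamperes = 231.1
  0.001173 microamperes = 0.001173e3 nanoamperes = 1.173
  27610 picoamperes = 27610e-3 nanoamperes = 27.61
  0.4154 microamperes = 0.4154e3 nanoamperes = 415.4
Sum: 5.03 + 231.1 + 1.173 + 27.61 + 415.4 = 680.313

680.313 nanoamperes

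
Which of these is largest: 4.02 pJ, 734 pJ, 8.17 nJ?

4.02 pJ = 0.00000000000402 J
734 pJ = 0.000000000734 J
8.17 nJ = 0.00000000817 J

8.17 nJ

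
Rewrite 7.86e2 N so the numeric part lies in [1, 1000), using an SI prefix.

786 N

= 786 N; mantissa already in [1, 1000).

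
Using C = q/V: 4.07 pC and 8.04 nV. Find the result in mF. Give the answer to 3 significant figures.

(4.07 × 10^-12) / (8.04 × 10^-9) = 0.50622 × 10^-3 F

0.506 mF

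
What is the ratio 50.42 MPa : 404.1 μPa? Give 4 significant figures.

124800000000

(50.42 × 10^6) / (404.1 × 10^-6) = 0.12477 × 10^12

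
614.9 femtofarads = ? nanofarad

femto = 10⁻¹⁵, nano = 10⁻⁹; factor is 10⁻⁶.
614.9 × 10⁻⁶ = 0.0006149

0.0006149 nanofarads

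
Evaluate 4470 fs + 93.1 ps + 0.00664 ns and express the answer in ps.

In ps:
  4470 fs = 4470 × 10⁻³ ps = 4.47
  93.1 ps → 93.1
  0.00664 ns = 0.00664 × 10³ ps = 6.64
Sum: 4.47 + 93.1 + 6.64 = 104.21

104.21 ps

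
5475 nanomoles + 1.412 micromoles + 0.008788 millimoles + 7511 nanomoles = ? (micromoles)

In micromoles:
  5475 nanomoles = 5475 × 10⁻³ micromoles = 5.475
  1.412 micromoles → 1.412
  0.008788 millimoles = 0.008788 × 10³ micromoles = 8.788
  7511 nanomoles = 7511 × 10⁻³ micromoles = 7.511
Sum: 5.475 + 1.412 + 8.788 + 7.511 = 23.186

23.186 micromoles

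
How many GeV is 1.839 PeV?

peta = 10^15, giga = 10^9; factor is 10^6.
1.839 × 10^6 = 1839000

1839000 GeV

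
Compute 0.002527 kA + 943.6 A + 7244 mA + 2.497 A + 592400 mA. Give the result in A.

In A:
  0.002527 kA = 0.002527 × 10³ A = 2.527
  943.6 A → 943.6
  7244 mA = 7244 × 10⁻³ A = 7.244
  2.497 A → 2.497
  592400 mA = 592400 × 10⁻³ A = 592.4
Sum: 2.527 + 943.6 + 7.244 + 2.497 + 592.4 = 1548.268

1548.268 A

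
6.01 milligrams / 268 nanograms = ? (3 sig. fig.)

22400

(6.01 × 10^-3) / (268 × 10^-9) = 0.02243 × 10^6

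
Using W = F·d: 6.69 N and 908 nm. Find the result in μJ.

6.07452 μJ

6.69 × 908 × 10⁻⁹ = 6074.52 × 10⁻⁹ J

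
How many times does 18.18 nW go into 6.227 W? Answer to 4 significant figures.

(6.227) / (18.18e-9) = 0.34252e9

342500000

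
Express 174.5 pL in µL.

0.0001745 µL

pico = 10⁻¹², micro = 10⁻⁶; factor is 10⁻⁶.
174.5 × 10⁻⁶ = 0.0001745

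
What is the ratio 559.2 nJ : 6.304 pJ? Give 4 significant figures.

(559.2 × 10⁻⁹) / (6.304 × 10⁻¹²) = 88.706 × 10³

88710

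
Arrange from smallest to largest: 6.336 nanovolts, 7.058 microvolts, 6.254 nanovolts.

6.254 nanovolts < 6.336 nanovolts < 7.058 microvolts

6.336 nanovolts = 0.000000006336 volts
7.058 microvolts = 0.000007058 volts
6.254 nanovolts = 0.000000006254 volts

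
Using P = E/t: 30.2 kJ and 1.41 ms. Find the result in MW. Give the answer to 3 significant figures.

(30.2 × 10^3) / (1.41 × 10^-3) = 21.418 × 10^6 W

21.4 MW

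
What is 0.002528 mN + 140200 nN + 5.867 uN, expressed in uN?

148.595 uN

In uN:
  0.002528 mN = 0.002528 × 10³ uN = 2.528
  140200 nN = 140200 × 10⁻³ uN = 140.2
  5.867 uN → 5.867
Sum: 2.528 + 140.2 + 5.867 = 148.595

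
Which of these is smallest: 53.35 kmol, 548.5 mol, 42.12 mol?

42.12 mol

53.35 kmol = 53350 mol
548.5 mol = 548.5 mol
42.12 mol = 42.12 mol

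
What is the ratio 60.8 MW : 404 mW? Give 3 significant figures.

(60.8 × 10⁶) / (404 × 10⁻³) = 0.1505 × 10⁹

150000000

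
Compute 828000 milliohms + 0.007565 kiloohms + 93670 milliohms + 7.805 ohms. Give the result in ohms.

937.04 ohms

In ohms:
  828000 milliohms = 828000 × 10^-3 ohms = 828
  0.007565 kiloohms = 0.007565 × 10^3 ohms = 7.565
  93670 milliohms = 93670 × 10^-3 ohms = 93.67
  7.805 ohms → 7.805
Sum: 828 + 7.565 + 93.67 + 7.805 = 937.04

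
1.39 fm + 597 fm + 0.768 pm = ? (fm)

In fm:
  1.39 fm → 1.39
  597 fm → 597
  0.768 pm = 0.768 × 10^3 fm = 768
Sum: 1.39 + 597 + 768 = 1366.39

1366.39 fm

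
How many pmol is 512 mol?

(no prefix) = 1e0, pico = 1e-12; factor is 1e12.
512 × 1e12 = 512000000000000

512000000000000 pmol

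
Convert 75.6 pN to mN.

0.0000000756 mN

pico = 10⁻¹², milli = 10⁻³; factor is 10⁻⁹.
75.6 × 10⁻⁹ = 0.0000000756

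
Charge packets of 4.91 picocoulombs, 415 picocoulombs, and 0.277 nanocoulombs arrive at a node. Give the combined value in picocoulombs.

696.91 picocoulombs

In picocoulombs:
  4.91 picocoulombs → 4.91
  415 picocoulombs → 415
  0.277 nanocoulombs = 0.277 × 10^3 picocoulombs = 277
Sum: 4.91 + 415 + 277 = 696.91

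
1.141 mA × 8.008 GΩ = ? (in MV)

1.141e-3 × 8.008e9 = 9.137128e6 V

9.137128 MV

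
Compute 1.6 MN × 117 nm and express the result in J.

0.1872 J

1.6 × 10⁶ × 117 × 10⁻⁹ = 187.2 × 10⁻³ J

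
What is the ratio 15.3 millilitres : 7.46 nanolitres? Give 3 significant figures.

2050000

(15.3e-3) / (7.46e-9) = 2.051e6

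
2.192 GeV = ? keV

2192000 keV

giga = 10⁹, kilo = 10³; factor is 10⁶.
2.192 × 10⁶ = 2192000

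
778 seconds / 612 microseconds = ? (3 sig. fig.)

1270000

(778) / (612 × 10⁻⁶) = 1.271 × 10⁶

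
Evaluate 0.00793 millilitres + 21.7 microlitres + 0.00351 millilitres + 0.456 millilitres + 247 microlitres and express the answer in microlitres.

736.14 microlitres

In microlitres:
  0.00793 millilitres = 0.00793 × 10³ microlitres = 7.93
  21.7 microlitres → 21.7
  0.00351 millilitres = 0.00351 × 10³ microlitres = 3.51
  0.456 millilitres = 0.456 × 10³ microlitres = 456
  247 microlitres → 247
Sum: 7.93 + 21.7 + 3.51 + 456 + 247 = 736.14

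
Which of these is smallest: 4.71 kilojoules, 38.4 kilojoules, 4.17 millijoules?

4.17 millijoules

4.71 kilojoules = 4710 joules
38.4 kilojoules = 38400 joules
4.17 millijoules = 0.00417 joules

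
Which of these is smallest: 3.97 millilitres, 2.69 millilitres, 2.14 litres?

2.69 millilitres

3.97 millilitres = 0.00397 litres
2.69 millilitres = 0.00269 litres
2.14 litres = 2.14 litres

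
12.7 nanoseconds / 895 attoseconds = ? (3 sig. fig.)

(12.7e-9) / (895e-18) = 0.01419e9

14200000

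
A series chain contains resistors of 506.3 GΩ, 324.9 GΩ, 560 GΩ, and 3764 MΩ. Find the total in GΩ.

In GΩ:
  506.3 GΩ → 506.3
  324.9 GΩ → 324.9
  560 GΩ → 560
  3764 MΩ = 3764e-3 GΩ = 3.764
Sum: 506.3 + 324.9 + 560 + 3.764 = 1394.964

1394.964 GΩ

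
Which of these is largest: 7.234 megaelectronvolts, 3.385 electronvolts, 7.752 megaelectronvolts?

7.752 megaelectronvolts

7.234 megaelectronvolts = 7234000 electronvolts
3.385 electronvolts = 3.385 electronvolts
7.752 megaelectronvolts = 7752000 electronvolts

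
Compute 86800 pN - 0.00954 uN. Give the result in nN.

77.26 nN

In nN:
  86800 pN = 86800e-3 nN = 86.8
  0.00954 uN = 0.00954e3 nN = 9.54
Difference: 86.8 - 9.54 = 77.26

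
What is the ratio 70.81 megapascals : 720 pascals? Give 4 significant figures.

(70.81e6) / (720) = 0.098347e6

98350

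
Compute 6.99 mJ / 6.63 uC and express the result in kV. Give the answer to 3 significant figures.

(6.99e-3) / (6.63e-6) = 1.0543e3 V

1.05 kV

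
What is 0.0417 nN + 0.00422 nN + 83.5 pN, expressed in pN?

129.42 pN

In pN:
  0.0417 nN = 0.0417 × 10^3 pN = 41.7
  0.00422 nN = 0.00422 × 10^3 pN = 4.22
  83.5 pN → 83.5
Sum: 41.7 + 4.22 + 83.5 = 129.42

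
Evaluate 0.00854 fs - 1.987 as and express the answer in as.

In as:
  0.00854 fs = 0.00854e3 as = 8.54
  1.987 as → 1.987
Difference: 8.54 - 1.987 = 6.553

6.553 as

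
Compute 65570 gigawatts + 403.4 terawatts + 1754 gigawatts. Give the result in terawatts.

470.724 terawatts

In terawatts:
  65570 gigawatts = 65570 × 10^-3 terawatts = 65.57
  403.4 terawatts → 403.4
  1754 gigawatts = 1754 × 10^-3 terawatts = 1.754
Sum: 65.57 + 403.4 + 1.754 = 470.724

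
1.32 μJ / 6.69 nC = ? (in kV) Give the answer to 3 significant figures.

(1.32 × 10^-6) / (6.69 × 10^-9) = 0.19731 × 10^3 V

0.197 kV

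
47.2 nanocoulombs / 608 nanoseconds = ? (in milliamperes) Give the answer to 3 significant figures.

(47.2e-9) / (608e-9) = 0.077632 A

77.6 milliamperes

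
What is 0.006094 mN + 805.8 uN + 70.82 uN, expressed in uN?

882.714 uN

In uN:
  0.006094 mN = 0.006094 × 10^3 uN = 6.094
  805.8 uN → 805.8
  70.82 uN → 70.82
Sum: 6.094 + 805.8 + 70.82 = 882.714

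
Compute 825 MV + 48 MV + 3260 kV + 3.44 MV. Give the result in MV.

In MV:
  825 MV → 825
  48 MV → 48
  3260 kV = 3260 × 10^-3 MV = 3.26
  3.44 MV → 3.44
Sum: 825 + 48 + 3.26 + 3.44 = 879.7

879.7 MV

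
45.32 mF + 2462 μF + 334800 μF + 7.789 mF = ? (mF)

390.371 mF

In mF:
  45.32 mF → 45.32
  2462 μF = 2462 × 10⁻³ mF = 2.462
  334800 μF = 334800 × 10⁻³ mF = 334.8
  7.789 mF → 7.789
Sum: 45.32 + 2.462 + 334.8 + 7.789 = 390.371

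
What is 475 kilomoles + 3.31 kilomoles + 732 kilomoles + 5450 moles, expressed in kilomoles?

1215.76 kilomoles

In kilomoles:
  475 kilomoles → 475
  3.31 kilomoles → 3.31
  732 kilomoles → 732
  5450 moles = 5450e-3 kilomoles = 5.45
Sum: 475 + 3.31 + 732 + 5.45 = 1215.76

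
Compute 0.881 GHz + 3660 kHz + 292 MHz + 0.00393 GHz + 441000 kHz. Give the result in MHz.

In MHz:
  0.881 GHz = 0.881 × 10³ MHz = 881
  3660 kHz = 3660 × 10⁻³ MHz = 3.66
  292 MHz → 292
  0.00393 GHz = 0.00393 × 10³ MHz = 3.93
  441000 kHz = 441000 × 10⁻³ MHz = 441
Sum: 881 + 3.66 + 292 + 3.93 + 441 = 1621.59

1621.59 MHz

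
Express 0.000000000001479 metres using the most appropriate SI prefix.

= 1.479e-12 metres; 1e-12 is pico.

1.479 picometres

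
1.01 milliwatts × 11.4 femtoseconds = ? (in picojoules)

1.01 × 10^-3 × 11.4 × 10^-15 = 11.514 × 10^-18 J

0.000011514 picojoules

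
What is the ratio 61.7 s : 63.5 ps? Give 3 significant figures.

972000000000

(61.7) / (63.5e-12) = 0.9717e12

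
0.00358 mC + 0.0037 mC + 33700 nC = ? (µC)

40.98 µC

In µC:
  0.00358 mC = 0.00358 × 10^3 µC = 3.58
  0.0037 mC = 0.0037 × 10^3 µC = 3.7
  33700 nC = 33700 × 10^-3 µC = 33.7
Sum: 3.58 + 3.7 + 33.7 = 40.98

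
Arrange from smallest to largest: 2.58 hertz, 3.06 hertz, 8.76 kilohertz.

2.58 hertz = 2.58 hertz
3.06 hertz = 3.06 hertz
8.76 kilohertz = 8760 hertz

2.58 hertz < 3.06 hertz < 8.76 kilohertz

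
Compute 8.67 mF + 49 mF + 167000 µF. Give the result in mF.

In mF:
  8.67 mF → 8.67
  49 mF → 49
  167000 µF = 167000 × 10⁻³ mF = 167
Sum: 8.67 + 49 + 167 = 224.67

224.67 mF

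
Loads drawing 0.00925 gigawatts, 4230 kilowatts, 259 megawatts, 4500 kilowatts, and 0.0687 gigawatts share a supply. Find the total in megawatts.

345.68 megawatts

In megawatts:
  0.00925 gigawatts = 0.00925e3 megawatts = 9.25
  4230 kilowatts = 4230e-3 megawatts = 4.23
  259 megawatts → 259
  4500 kilowatts = 4500e-3 megawatts = 4.5
  0.0687 gigawatts = 0.0687e3 megawatts = 68.7
Sum: 9.25 + 4.23 + 259 + 4.5 + 68.7 = 345.68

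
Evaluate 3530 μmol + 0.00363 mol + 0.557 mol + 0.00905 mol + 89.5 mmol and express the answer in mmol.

662.71 mmol

In mmol:
  3530 μmol = 3530 × 10⁻³ mmol = 3.53
  0.00363 mol = 0.00363 × 10³ mmol = 3.63
  0.557 mol = 0.557 × 10³ mmol = 557
  0.00905 mol = 0.00905 × 10³ mmol = 9.05
  89.5 mmol → 89.5
Sum: 3.53 + 3.63 + 557 + 9.05 + 89.5 = 662.71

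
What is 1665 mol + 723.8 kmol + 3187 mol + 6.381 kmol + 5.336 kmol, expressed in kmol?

In kmol:
  1665 mol = 1665 × 10⁻³ kmol = 1.665
  723.8 kmol → 723.8
  3187 mol = 3187 × 10⁻³ kmol = 3.187
  6.381 kmol → 6.381
  5.336 kmol → 5.336
Sum: 1.665 + 723.8 + 3.187 + 6.381 + 5.336 = 740.369

740.369 kmol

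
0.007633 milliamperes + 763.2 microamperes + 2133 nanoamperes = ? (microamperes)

772.966 microamperes

In microamperes:
  0.007633 milliamperes = 0.007633e3 microamperes = 7.633
  763.2 microamperes → 763.2
  2133 nanoamperes = 2133e-3 microamperes = 2.133
Sum: 7.633 + 763.2 + 2.133 = 772.966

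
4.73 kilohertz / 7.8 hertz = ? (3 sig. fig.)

(4.73 × 10³) / (7.8) = 0.6064 × 10³

606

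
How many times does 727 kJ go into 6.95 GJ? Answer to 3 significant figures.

9560

(6.95e9) / (727e3) = 0.00956e6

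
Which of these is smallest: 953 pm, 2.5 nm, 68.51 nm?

953 pm = 0.000000000953 m
2.5 nm = 0.0000000025 m
68.51 nm = 0.00000006851 m

953 pm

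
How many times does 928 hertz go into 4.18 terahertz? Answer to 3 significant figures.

4500000000

(4.18e12) / (928) = 0.004504e12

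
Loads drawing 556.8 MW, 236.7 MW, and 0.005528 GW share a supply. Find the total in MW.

In MW:
  556.8 MW → 556.8
  236.7 MW → 236.7
  0.005528 GW = 0.005528 × 10³ MW = 5.528
Sum: 556.8 + 236.7 + 5.528 = 799.028

799.028 MW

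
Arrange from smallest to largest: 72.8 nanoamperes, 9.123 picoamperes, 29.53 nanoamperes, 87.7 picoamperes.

72.8 nanoamperes = 0.0000000728 amperes
9.123 picoamperes = 0.000000000009123 amperes
29.53 nanoamperes = 0.00000002953 amperes
87.7 picoamperes = 0.0000000000877 amperes

9.123 picoamperes < 87.7 picoamperes < 29.53 nanoamperes < 72.8 nanoamperes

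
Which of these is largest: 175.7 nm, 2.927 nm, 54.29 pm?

175.7 nm = 0.0000001757 m
2.927 nm = 0.000000002927 m
54.29 pm = 0.00000000005429 m

175.7 nm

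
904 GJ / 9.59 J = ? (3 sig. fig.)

94300000000

(904e9) / (9.59) = 94.26e9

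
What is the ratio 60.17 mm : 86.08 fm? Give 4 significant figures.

(60.17e-3) / (86.08e-15) = 0.699e12

699000000000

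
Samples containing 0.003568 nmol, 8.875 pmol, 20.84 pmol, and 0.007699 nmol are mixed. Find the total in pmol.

In pmol:
  0.003568 nmol = 0.003568e3 pmol = 3.568
  8.875 pmol → 8.875
  20.84 pmol → 20.84
  0.007699 nmol = 0.007699e3 pmol = 7.699
Sum: 3.568 + 8.875 + 20.84 + 7.699 = 40.982

40.982 pmol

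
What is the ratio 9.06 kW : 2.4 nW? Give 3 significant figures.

(9.06 × 10^3) / (2.4 × 10^-9) = 3.775 × 10^12

3780000000000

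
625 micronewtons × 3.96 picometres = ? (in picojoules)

0.002475 picojoules

625 × 10^-6 × 3.96 × 10^-12 = 2475 × 10^-18 J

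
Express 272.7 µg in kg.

0.0000002727 kg

micro = 1e-6, kilo = 1e3; factor is 1e-9.
272.7 × 1e-9 = 0.0000002727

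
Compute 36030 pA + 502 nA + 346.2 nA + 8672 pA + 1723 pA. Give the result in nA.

894.625 nA

In nA:
  36030 pA = 36030e-3 nA = 36.03
  502 nA → 502
  346.2 nA → 346.2
  8672 pA = 8672e-3 nA = 8.672
  1723 pA = 1723e-3 nA = 1.723
Sum: 36.03 + 502 + 346.2 + 8.672 + 1.723 = 894.625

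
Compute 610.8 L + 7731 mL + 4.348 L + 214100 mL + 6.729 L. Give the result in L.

843.708 L

In L:
  610.8 L → 610.8
  7731 mL = 7731e-3 L = 7.731
  4.348 L → 4.348
  214100 mL = 214100e-3 L = 214.1
  6.729 L → 6.729
Sum: 610.8 + 7.731 + 4.348 + 214.1 + 6.729 = 843.708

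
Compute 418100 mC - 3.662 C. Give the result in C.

In C:
  418100 mC = 418100e-3 C = 418.1
  3.662 C → 3.662
Difference: 418.1 - 3.662 = 414.438

414.438 C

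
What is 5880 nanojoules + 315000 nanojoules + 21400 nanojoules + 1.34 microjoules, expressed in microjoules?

343.62 microjoules

In microjoules:
  5880 nanojoules = 5880 × 10⁻³ microjoules = 5.88
  315000 nanojoules = 315000 × 10⁻³ microjoules = 315
  21400 nanojoules = 21400 × 10⁻³ microjoules = 21.4
  1.34 microjoules → 1.34
Sum: 5.88 + 315 + 21.4 + 1.34 = 343.62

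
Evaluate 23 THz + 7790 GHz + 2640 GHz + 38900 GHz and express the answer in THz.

In THz:
  23 THz → 23
  7790 GHz = 7790e-3 THz = 7.79
  2640 GHz = 2640e-3 THz = 2.64
  38900 GHz = 38900e-3 THz = 38.9
Sum: 23 + 7.79 + 2.64 + 38.9 = 72.33

72.33 THz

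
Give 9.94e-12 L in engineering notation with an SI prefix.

9.94 pL

= 9.94e-12 L; 1e-12 is pico.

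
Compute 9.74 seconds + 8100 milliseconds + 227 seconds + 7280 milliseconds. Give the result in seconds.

252.12 seconds

In seconds:
  9.74 seconds → 9.74
  8100 milliseconds = 8100 × 10⁻³ seconds = 8.1
  227 seconds → 227
  7280 milliseconds = 7280 × 10⁻³ seconds = 7.28
Sum: 9.74 + 8.1 + 227 + 7.28 = 252.12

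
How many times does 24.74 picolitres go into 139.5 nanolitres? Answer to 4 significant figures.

(139.5 × 10^-9) / (24.74 × 10^-12) = 5.6386 × 10^3

5639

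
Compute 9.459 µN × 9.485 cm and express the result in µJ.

0.89718615 µJ

9.459 × 10⁻⁶ × 9.485 × 10⁻² = 89.718615 × 10⁻⁸ J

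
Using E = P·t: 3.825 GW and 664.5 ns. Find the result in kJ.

2.5417125 kJ

3.825 × 10⁹ × 664.5 × 10⁻⁹ = 2541.7125 J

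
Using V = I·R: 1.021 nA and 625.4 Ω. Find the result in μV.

0.6385334 μV

1.021 × 10⁻⁹ × 625.4 = 638.5334 × 10⁻⁹ V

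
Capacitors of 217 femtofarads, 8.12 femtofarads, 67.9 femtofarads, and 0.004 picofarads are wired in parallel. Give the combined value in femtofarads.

In femtofarads:
  217 femtofarads → 217
  8.12 femtofarads → 8.12
  67.9 femtofarads → 67.9
  0.004 picofarads = 0.004 × 10³ femtofarads = 4
Sum: 217 + 8.12 + 67.9 + 4 = 297.02

297.02 femtofarads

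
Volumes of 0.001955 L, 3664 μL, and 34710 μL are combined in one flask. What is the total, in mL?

In mL:
  0.001955 L = 0.001955 × 10³ mL = 1.955
  3664 μL = 3664 × 10⁻³ mL = 3.664
  34710 μL = 34710 × 10⁻³ mL = 34.71
Sum: 1.955 + 3.664 + 34.71 = 40.329

40.329 mL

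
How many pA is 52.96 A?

(no prefix) = 1e0, pico = 1e-12; factor is 1e12.
52.96 × 1e12 = 52960000000000

52960000000000 pA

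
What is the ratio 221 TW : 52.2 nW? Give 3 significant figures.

4230000000000000000000

(221e12) / (52.2e-9) = 4.234e21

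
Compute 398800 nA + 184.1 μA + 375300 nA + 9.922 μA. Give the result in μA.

968.122 μA

In μA:
  398800 nA = 398800 × 10^-3 μA = 398.8
  184.1 μA → 184.1
  375300 nA = 375300 × 10^-3 μA = 375.3
  9.922 μA → 9.922
Sum: 398.8 + 184.1 + 375.3 + 9.922 = 968.122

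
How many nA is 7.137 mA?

7137000 nA

milli = 1e-3, nano = 1e-9; factor is 1e6.
7.137 × 1e6 = 7137000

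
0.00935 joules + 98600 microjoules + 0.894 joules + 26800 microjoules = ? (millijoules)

In millijoules:
  0.00935 joules = 0.00935 × 10³ millijoules = 9.35
  98600 microjoules = 98600 × 10⁻³ millijoules = 98.6
  0.894 joules = 0.894 × 10³ millijoules = 894
  26800 microjoules = 26800 × 10⁻³ millijoules = 26.8
Sum: 9.35 + 98.6 + 894 + 26.8 = 1028.75

1028.75 millijoules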